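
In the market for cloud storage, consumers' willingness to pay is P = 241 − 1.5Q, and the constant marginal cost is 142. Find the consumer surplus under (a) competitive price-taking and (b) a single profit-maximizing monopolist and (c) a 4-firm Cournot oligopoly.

Under competition P = MC = 142, so Q = (241 − 142)/1.5 = 66.
CS = ½·(241 − 142)·66 = 3267.
The monopolist equates marginal revenue to marginal cost: 241 − 3Q = 142, so Q = 33. From demand, P = 191.5.
CS = ½·(241 − 191.5)·33 = 816.75.
With 4 symmetric Cournot firms, each firm's FOC gives 241 − 7.5q = 142, so q = 13.2, Q = 4·13.2 = 52.8, and P = 161.8.
CS = ½·(241 − 161.8)·52.8 = 2090.88.

Competition: CS = 3267; Monopoly: CS = 816.75; Cournot: CS = 2090.88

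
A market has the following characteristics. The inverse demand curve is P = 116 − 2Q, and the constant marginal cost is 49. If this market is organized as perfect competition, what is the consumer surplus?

Under competition P = MC = 49, so Q = (116 − 49)/2 = 33.5.
CS = ½·(116 − 49)·33.5 = 1122.25.

CS = 1122.25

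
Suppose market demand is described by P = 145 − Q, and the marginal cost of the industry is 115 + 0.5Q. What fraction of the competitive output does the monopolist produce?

Q_m/Q_c = 0.6

The monopolist equates marginal revenue to marginal cost: 145 − 2Q = 115 + 0.5Q, so Q = 12. From demand, P = 133.
Competitive equilibrium sets price equal to marginal cost: 145 − Q = 115 + 0.5Q, so Q = 20 and P = 125.
Ratio Q_m/Q_c = 12/20 = 0.6.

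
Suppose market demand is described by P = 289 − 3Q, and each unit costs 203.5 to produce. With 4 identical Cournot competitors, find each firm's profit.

With 4 symmetric Cournot firms, each firm's FOC gives 289 − 15q = 203.5, so q = 5.7, Q = 4·5.7 = 22.8, and P = 220.6.
Each firm's profit = (220.6 − 203.5)·5.7 = 97.47.

π_i = 97.47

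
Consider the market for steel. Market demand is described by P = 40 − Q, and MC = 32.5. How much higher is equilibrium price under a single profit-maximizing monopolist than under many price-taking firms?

Under competition P = MC = 32.5, so Q = (40 − 32.5)/1 = 7.5.
A monopolist chooses Q where MR = MC. MR = 40 − 2Q; setting this equal to 32.5 gives Q = 3.75 and P = 36.25.
Change in equilibrium price: 36.25 − 32.5 = 3.75.

P rises by 3.75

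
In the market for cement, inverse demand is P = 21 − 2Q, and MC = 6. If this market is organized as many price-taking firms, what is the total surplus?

TS = 56.25

Perfect competition: P = MC = 6, so 21 − 2Q = 6 and Q = 7.5.
CS = ½·(21 − 6)·7.5 = 56.25; PS = (6 − 6)·7.5 = 0; TS = 56.25.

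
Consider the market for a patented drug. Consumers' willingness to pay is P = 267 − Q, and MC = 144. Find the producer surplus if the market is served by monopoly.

PS = 3782.25

A monopolist chooses Q where MR = MC. MR = 267 − 2Q; setting this equal to 144 gives Q = 61.5 and P = 205.5.
PS = (205.5 − 144)·61.5 = 3782.25.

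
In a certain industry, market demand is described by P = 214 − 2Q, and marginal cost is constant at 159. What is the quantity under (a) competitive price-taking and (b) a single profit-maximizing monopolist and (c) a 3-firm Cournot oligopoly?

Competition: Q = 27.5; Monopoly: Q = 13.75; Cournot: Q = 20.625

Perfect competition: P = MC = 159, so 214 − 2Q = 159 and Q = 27.5.
Monopoly sets MR = MC: 214 − 4Q = 159 ⇒ Q = 13.75, P = 214 − 2·13.75 = 186.5.
In a 3-firm Cournot equilibrium, symmetry and the first-order condition give q = (214 − 159)/(8) = 6.875. So Q = 20.625 and P = 172.75.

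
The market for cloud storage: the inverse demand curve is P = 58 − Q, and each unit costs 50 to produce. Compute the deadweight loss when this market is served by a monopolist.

DWL = 8

Under competition P = MC = 50, so Q = (58 − 50)/1 = 8.
Monopoly sets MR = MC: 58 − 2Q = 50 ⇒ Q = 4, P = 58 − 4 = 54.
DWL is the triangle between Q = 4 and Q = 8: ½·(8 − 4)·(54 − 50) = 8.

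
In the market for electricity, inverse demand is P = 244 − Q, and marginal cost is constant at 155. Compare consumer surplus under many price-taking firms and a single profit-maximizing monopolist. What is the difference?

Competitive firms price at marginal cost: P = 155, giving Q = 89.
CS = ½·(244 − 155)·89 = 3960.5.
The monopolist equates marginal revenue to marginal cost: 244 − 2Q = 155, so Q = 44.5. From demand, P = 199.5.
CS = ½·(244 − 199.5)·44.5 = 990.125.
Change in consumer surplus: 990.125 − 3960.5 = −2970.375.

CS falls by 2970.375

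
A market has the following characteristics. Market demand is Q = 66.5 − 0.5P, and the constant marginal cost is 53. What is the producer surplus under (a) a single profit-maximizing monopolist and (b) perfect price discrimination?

Monopoly: PS = 800; Perfect PD: PS = 1600

Inverting demand: P = 133 − 2Q.
Monopoly sets MR = MC: 133 − 4Q = 53 ⇒ Q = 20, P = 133 − 2·20 = 93.
PS = (93 − 53)·20 = 800.
Under first-degree price discrimination the firm charges each unit its demand price and produces up to where P = MC, i.e. Q = 40. Consumer surplus is zero; producer surplus equals total surplus.
PS = ½·(133 − 53)·40 = 1600.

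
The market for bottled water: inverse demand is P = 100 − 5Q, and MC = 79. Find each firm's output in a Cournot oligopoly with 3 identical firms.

In a 3-firm Cournot equilibrium, symmetry and the first-order condition give q = (100 − 79)/(20) = 1.05. So Q = 3.15 and P = 84.25.

q_i = 1.05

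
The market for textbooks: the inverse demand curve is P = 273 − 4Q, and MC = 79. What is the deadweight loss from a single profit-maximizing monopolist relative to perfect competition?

DWL = 1176.125

Under competition P = MC = 79, so Q = (273 − 79)/4 = 48.5.
Monopoly sets MR = MC: 273 − 8Q = 79 ⇒ Q = 24.25, P = 273 − 4·24.25 = 176.
DWL is the triangle between Q = 24.25 and Q = 48.5: ½·(48.5 − 24.25)·(176 − 79) = 1176.125.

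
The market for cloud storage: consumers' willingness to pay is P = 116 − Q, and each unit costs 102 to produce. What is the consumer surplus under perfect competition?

CS = 98

Under competition P = MC = 102, so Q = (116 − 102)/1 = 14.
CS = ½·(116 − 102)·14 = 98.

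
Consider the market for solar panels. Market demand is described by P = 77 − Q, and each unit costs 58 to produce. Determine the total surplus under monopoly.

A monopolist chooses Q where MR = MC. MR = 77 − 2Q; setting this equal to 58 gives Q = 9.5 and P = 67.5.
CS = ½·(77 − 67.5)·9.5 = 45.125; PS = (67.5 − 58)·9.5 = 90.25; TS = 135.375.

TS = 135.375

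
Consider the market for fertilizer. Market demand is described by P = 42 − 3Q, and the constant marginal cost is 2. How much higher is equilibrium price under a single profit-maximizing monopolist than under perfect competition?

Under competition P = MC = 2, so Q = (42 − 2)/3 = 40/3.
Monopoly sets MR = MC: 42 − 6Q = 2 ⇒ Q = 20/3, P = 42 − 3·20/3 = 22.
Change in equilibrium price: 22 − 2 = 20.

P rises by 20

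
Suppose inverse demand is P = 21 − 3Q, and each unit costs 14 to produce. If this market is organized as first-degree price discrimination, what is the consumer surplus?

CS = 0

A perfectly discriminating monopolist sells every unit with P(Q) ≥ MC(Q), so output equals the competitive quantity Q = 7/3. Each buyer pays their reservation price, so CS = 0 and the firm captures all surplus.
CS = 0.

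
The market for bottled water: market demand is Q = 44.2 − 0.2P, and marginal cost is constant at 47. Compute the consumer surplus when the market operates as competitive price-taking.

CS = 3027.6

Inverting demand: P = 221 − 5Q.
Competitive firms price at marginal cost: P = 47, giving Q = 34.8.
CS = ½·(221 − 47)·34.8 = 3027.6.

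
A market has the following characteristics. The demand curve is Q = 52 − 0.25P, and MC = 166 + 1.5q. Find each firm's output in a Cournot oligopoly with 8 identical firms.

q_i = 1.12

Inverting demand: P = 208 − 4Q.
In a 8-firm Cournot equilibrium, symmetry and the first-order condition give q = (208 − 166)/(37.5) = 1.12. So Q = 8.96 and P = 172.16.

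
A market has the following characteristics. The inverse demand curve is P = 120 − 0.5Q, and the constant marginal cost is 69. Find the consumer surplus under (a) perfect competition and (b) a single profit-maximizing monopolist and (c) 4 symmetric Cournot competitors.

Competition: CS = 2601; Monopoly: CS = 650.25; Cournot: CS = 1664.64

Competitive firms price at marginal cost: P = 69, giving Q = 102.
CS = ½·(120 − 69)·102 = 2601.
The monopolist equates marginal revenue to marginal cost: 120 − Q = 69, so Q = 51. From demand, P = 94.5.
CS = ½·(120 − 94.5)·51 = 650.25.
Cournot with 4 identical firms: the symmetric best-response condition is 120 − 2.5q = 69. Each firm produces q = 20.4, total output Q = 81.6, price P = 79.2.
CS = ½·(120 − 79.2)·81.6 = 1664.64.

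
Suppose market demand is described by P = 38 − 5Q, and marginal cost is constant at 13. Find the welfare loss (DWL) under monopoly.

Under competition P = MC = 13, so Q = (38 − 13)/5 = 5.
Monopoly sets MR = MC: 38 − 10Q = 13 ⇒ Q = 2.5, P = 38 − 5·2.5 = 25.5.
DWL is the triangle between Q = 2.5 and Q = 5: ½·(5 − 2.5)·(25.5 − 13) = 15.625.

DWL = 15.625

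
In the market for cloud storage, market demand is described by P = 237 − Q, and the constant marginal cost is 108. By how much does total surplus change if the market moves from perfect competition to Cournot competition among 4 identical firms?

Competitive firms price at marginal cost: P = 108, giving Q = 129.
CS = ½·(237 − 108)·129 = 8320.5; PS = (108 − 108)·129 = 0; TS = 8320.5.
With 4 symmetric Cournot firms, each firm's FOC gives 237 − 5q = 108, so q = 25.8, Q = 4·25.8 = 103.2, and P = 133.8.
CS = ½·(237 − 133.8)·103.2 = 5325.12; PS = (133.8 − 108)·103.2 = 2662.56; TS = 7987.68.
Change in total surplus: 7987.68 − 8320.5 = −332.82.

Total surplus falls by 332.82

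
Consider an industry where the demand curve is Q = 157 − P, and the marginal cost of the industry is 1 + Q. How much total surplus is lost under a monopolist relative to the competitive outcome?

Inverting demand: P = 157 − Q.
Under competition P = MC: 157 − Q = 1 + Q ⇒ Q = 78, P = 79.
The monopolist equates marginal revenue to marginal cost: 157 − 2Q = 1 + Q, so Q = 52. From demand, P = 105.
CS = ½·(157 − 79)·78 = 3042; PS = (79·78 − 1·78 − ½·1·78²) = 3042; TS = 6084.
CS = ½·(157 − 105)·52 = 1352; PS = (105·52 − 1·52 − ½·1·52²) = 4056; TS = 5408.
DWL = 6084 − 5408 = 676.

DWL = 676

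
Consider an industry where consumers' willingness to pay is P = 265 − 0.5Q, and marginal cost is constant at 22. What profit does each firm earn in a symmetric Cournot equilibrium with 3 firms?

π_i = 7381.125

In a 3-firm Cournot equilibrium, symmetry and the first-order condition give q = (265 − 22)/(2) = 121.5. So Q = 364.5 and P = 82.75.
Each firm's profit = (82.75 − 22)·121.5 = 7381.125.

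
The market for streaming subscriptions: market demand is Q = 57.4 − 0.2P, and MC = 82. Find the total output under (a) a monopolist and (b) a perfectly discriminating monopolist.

Inverting demand: P = 287 − 5Q.
Monopoly sets MR = MC: 287 − 10Q = 82 ⇒ Q = 20.5, P = 287 − 5·20.5 = 184.5.
With perfect price discrimination, output is the efficient level Q = 41 (where demand meets MC), but every buyer pays their willingness to pay: CS = 0 and PS = total surplus.

Monopoly: Q = 20.5; Perfect PD: Q = 41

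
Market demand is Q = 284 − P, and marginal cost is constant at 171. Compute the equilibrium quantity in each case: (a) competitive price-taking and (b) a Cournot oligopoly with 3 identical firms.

Inverting demand: P = 284 − Q.
Competitive firms price at marginal cost: P = 171, giving Q = 113.
Cournot with 3 identical firms: the symmetric best-response condition is 284 − 4q = 171. Each firm produces q = 28.25, total output Q = 84.75, price P = 199.25.

Competition: Q = 113; Cournot: Q = 84.75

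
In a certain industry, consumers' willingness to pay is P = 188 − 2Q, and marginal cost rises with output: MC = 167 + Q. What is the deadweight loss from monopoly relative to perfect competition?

DWL = 11.76

Under competition P = MC: 188 − 2Q = 167 + Q ⇒ Q = 7, P = 174.
The monopolist equates marginal revenue to marginal cost: 188 − 4Q = 167 + Q, so Q = 4.2. From demand, P = 179.6.
CS = ½·(188 − 174)·7 = 49; PS = (174·7 − 167·7 − ½·1·7²) = 24.5; TS = 73.5.
CS = ½·(188 − 179.6)·4.2 = 17.64; PS = (179.6·4.2 − 167·4.2 − ½·1·4.2²) = 44.1; TS = 61.74.
DWL = 73.5 − 61.74 = 11.76.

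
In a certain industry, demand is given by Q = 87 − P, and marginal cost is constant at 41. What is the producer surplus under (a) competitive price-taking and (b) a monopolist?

Inverting demand: P = 87 − Q.
Perfect competition: P = MC = 41, so 87 − Q = 41 and Q = 46.
PS = (41 − 41)·46 = 0.
A monopolist chooses Q where MR = MC. MR = 87 − 2Q; setting this equal to 41 gives Q = 23 and P = 64.
PS = (64 − 41)·23 = 529.

Competition: PS = 0; Monopoly: PS = 529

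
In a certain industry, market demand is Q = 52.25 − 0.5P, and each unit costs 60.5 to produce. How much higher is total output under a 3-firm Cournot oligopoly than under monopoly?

Inverting demand: P = 104.5 − 2Q.
A monopolist chooses Q where MR = MC. MR = 104.5 − 4Q; setting this equal to 60.5 gives Q = 11 and P = 82.5.
Cournot with 3 identical firms: the symmetric best-response condition is 104.5 − 8q = 60.5. Each firm produces q = 5.5, total output Q = 16.5, price P = 71.5.
Change in total output: 16.5 − 11 = 5.5.

Total output rises by 5.5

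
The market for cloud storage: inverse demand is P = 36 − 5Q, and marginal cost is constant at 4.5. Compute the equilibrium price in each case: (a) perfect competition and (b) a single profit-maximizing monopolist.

Competition: P = 4.5; Monopoly: P = 20.25

Under competition P = MC = 4.5, so Q = (36 − 4.5)/5 = 6.3.
Monopoly sets MR = MC: 36 − 10Q = 4.5 ⇒ Q = 3.15, P = 36 − 5·3.15 = 20.25.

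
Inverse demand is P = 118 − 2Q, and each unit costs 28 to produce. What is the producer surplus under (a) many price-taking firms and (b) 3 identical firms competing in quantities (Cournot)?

Perfect competition: P = MC = 28, so 118 − 2Q = 28 and Q = 45.
PS = (28 − 28)·45 = 0.
In a 3-firm Cournot equilibrium, symmetry and the first-order condition give q = (118 − 28)/(8) = 11.25. So Q = 33.75 and P = 50.5.
PS = (50.5 − 28)·33.75 = 759.375.

Competition: PS = 0; Cournot: PS = 759.375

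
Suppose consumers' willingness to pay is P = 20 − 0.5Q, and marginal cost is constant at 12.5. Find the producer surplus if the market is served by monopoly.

PS = 28.125

The monopolist equates marginal revenue to marginal cost: 20 − Q = 12.5, so Q = 7.5. From demand, P = 16.25.
PS = (16.25 − 12.5)·7.5 = 28.125.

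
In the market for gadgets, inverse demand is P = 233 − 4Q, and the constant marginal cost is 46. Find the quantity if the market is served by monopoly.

A monopolist chooses Q where MR = MC. MR = 233 − 8Q; setting this equal to 46 gives Q = 23.375 and P = 139.5.

Q = 23.375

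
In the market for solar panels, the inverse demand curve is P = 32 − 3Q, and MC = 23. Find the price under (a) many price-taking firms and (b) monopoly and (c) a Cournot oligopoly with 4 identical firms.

Under competition P = MC = 23, so Q = (32 − 23)/3 = 3.
The monopolist equates marginal revenue to marginal cost: 32 − 6Q = 23, so Q = 1.5. From demand, P = 27.5.
With 4 symmetric Cournot firms, each firm's FOC gives 32 − 15q = 23, so q = 0.6, Q = 4·0.6 = 2.4, and P = 24.8.

Competition: P = 23; Monopoly: P = 27.5; Cournot: P = 24.8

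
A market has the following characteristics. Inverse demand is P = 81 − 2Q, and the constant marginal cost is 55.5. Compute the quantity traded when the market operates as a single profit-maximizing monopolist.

Q = 6.375

A monopolist chooses Q where MR = MC. MR = 81 − 4Q; setting this equal to 55.5 gives Q = 6.375 and P = 68.25.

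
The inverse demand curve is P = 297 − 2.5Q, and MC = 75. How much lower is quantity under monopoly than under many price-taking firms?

Competitive firms price at marginal cost: P = 75, giving Q = 88.8.
The monopolist equates marginal revenue to marginal cost: 297 − 5Q = 75, so Q = 44.4. From demand, P = 186.
Change in quantity: 44.4 − 88.8 = −44.4.

Q falls by 44.4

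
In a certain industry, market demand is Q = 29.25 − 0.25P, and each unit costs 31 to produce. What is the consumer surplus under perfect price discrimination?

Inverting demand: P = 117 − 4Q.
Under first-degree price discrimination the firm charges each unit its demand price and produces up to where P = MC, i.e. Q = 21.5. Consumer surplus is zero; producer surplus equals total surplus.
CS = 0.

CS = 0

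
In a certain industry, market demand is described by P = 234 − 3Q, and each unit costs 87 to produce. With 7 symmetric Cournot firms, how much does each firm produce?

In a 7-firm Cournot equilibrium, symmetry and the first-order condition give q = (234 − 87)/(24) = 6.125. So Q = 42.875 and P = 105.375.

q_i = 6.125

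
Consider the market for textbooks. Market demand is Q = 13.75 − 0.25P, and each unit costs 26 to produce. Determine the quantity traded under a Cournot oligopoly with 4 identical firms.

Q = 5.8

Inverting demand: P = 55 − 4Q.
With 4 symmetric Cournot firms, each firm's FOC gives 55 − 20q = 26, so q = 1.45, Q = 4·1.45 = 5.8, and P = 31.8.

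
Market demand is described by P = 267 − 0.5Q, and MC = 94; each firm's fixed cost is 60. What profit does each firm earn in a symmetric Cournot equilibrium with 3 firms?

Cournot with 3 identical firms: the symmetric best-response condition is 267 − 2q = 94. Each firm produces q = 86.5, total output Q = 259.5, price P = 137.25.
Each firm's profit = (137.25 − 94)·86.5 − 60 = 3681.125.

π_i = 3681.125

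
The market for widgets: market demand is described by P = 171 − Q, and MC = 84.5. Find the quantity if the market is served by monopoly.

Monopoly sets MR = MC: 171 − 2Q = 84.5 ⇒ Q = 43.25, P = 171 − 43.25 = 127.75.

Q = 43.25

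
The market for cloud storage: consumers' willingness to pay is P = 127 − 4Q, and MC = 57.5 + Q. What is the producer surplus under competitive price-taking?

PS = 96.605

Under competition P = MC: 127 − 4Q = 57.5 + Q ⇒ Q = 13.9, P = 71.4.
PS = P·Q − VC(Q) = 71.4·13.9 − (57.5·13.9 + ½·1·13.9²) = 96.605.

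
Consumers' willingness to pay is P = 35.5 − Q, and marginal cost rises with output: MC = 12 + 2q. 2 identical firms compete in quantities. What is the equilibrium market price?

P = 26.1

Cournot with 2 identical firms: the symmetric best-response condition is 35.5 − 3q = 12 + 2q. Each firm produces q = 4.7, total output Q = 9.4, price P = 26.1.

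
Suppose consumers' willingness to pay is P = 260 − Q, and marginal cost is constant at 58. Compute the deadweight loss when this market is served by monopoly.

DWL = 5100.5

Under competition P = MC = 58, so Q = (260 − 58)/1 = 202.
The monopolist equates marginal revenue to marginal cost: 260 − 2Q = 58, so Q = 101. From demand, P = 159.
DWL is the triangle between Q = 101 and Q = 202: ½·(202 − 101)·(159 − 58) = 5100.5.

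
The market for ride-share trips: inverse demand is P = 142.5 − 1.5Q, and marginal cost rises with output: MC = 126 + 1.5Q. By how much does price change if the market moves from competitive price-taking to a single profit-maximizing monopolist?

Competitive equilibrium sets price equal to marginal cost: 142.5 − 1.5Q = 126 + 1.5Q, so Q = 5.5 and P = 134.25.
The monopolist equates marginal revenue to marginal cost: 142.5 − 3Q = 126 + 1.5Q, so Q = 11/3. From demand, P = 137.
Change in price: 137 − 134.25 = 2.75.

Price rises by 2.75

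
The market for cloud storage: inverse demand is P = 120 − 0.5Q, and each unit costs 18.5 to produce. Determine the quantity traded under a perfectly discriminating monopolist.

Q = 203

Under first-degree price discrimination the firm charges each unit its demand price and produces up to where P = MC, i.e. Q = 203. Consumer surplus is zero; producer surplus equals total surplus.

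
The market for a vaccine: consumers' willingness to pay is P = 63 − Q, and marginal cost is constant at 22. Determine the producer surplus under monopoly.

The monopolist equates marginal revenue to marginal cost: 63 − 2Q = 22, so Q = 20.5. From demand, P = 42.5.
PS = (42.5 − 22)·20.5 = 420.25.

PS = 420.25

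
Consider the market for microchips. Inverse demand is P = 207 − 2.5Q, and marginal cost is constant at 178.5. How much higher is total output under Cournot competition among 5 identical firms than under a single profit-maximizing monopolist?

The monopolist equates marginal revenue to marginal cost: 207 − 5Q = 178.5, so Q = 5.7. From demand, P = 192.75.
In a 5-firm Cournot equilibrium, symmetry and the first-order condition give q = (207 − 178.5)/(15) = 1.9. So Q = 9.5 and P = 183.25.
Change in total output: 9.5 − 5.7 = 3.8.

Total output rises by 3.8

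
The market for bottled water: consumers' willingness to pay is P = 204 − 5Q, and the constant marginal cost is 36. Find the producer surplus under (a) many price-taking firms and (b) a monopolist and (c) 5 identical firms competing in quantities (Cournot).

Competition: PS = 0; Monopoly: PS = 1411.2; Cournot: PS = 784

Perfect competition: P = MC = 36, so 204 − 5Q = 36 and Q = 33.6.
PS = (36 − 36)·33.6 = 0.
The monopolist equates marginal revenue to marginal cost: 204 − 10Q = 36, so Q = 16.8. From demand, P = 120.
PS = (120 − 36)·16.8 = 1411.2.
In a 5-firm Cournot equilibrium, symmetry and the first-order condition give q = (204 − 36)/(30) = 5.6. So Q = 28 and P = 64.
PS = (64 − 36)·28 = 784.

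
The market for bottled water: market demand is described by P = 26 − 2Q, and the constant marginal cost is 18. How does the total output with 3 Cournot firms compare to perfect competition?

Cournot with 3 identical firms: the symmetric best-response condition is 26 − 8q = 18. Each firm produces q = 1, total output Q = 3, price P = 20.
Under competition P = MC = 18, so Q = (26 − 18)/2 = 4.

Cournot: Q = 3; Competition: Q = 4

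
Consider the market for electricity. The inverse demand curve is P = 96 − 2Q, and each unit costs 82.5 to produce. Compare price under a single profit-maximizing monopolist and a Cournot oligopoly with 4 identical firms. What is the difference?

Monopoly sets MR = MC: 96 − 4Q = 82.5 ⇒ Q = 3.375, P = 96 − 2·3.375 = 89.25.
In a 4-firm Cournot equilibrium, symmetry and the first-order condition give q = (96 − 82.5)/(10) = 1.35. So Q = 5.4 and P = 85.2.
Change in price: 85.2 − 89.25 = −4.05.

Price falls by 4.05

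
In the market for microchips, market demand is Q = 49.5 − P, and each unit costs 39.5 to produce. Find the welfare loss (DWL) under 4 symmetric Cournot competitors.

DWL = 2

Inverting demand: P = 49.5 − Q.
Perfect competition: P = MC = 39.5, so 49.5 − Q = 39.5 and Q = 10.
In a 4-firm Cournot equilibrium, symmetry and the first-order condition give q = (49.5 − 39.5)/(5) = 2. So Q = 8 and P = 41.5.
DWL is the triangle between Q = 8 and Q = 10: ½·(10 − 8)·(41.5 − 39.5) = 2.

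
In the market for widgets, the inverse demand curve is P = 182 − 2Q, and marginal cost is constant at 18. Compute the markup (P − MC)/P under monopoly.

Lerner index = 0.82

A monopolist chooses Q where MR = MC. MR = 182 − 4Q; setting this equal to 18 gives Q = 41 and P = 100.
Lerner index = (P − MC)/P = (100 − 18)/100 = 0.82.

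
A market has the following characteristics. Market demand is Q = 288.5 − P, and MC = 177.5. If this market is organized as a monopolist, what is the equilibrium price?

P = 233

Inverting demand: P = 288.5 − Q.
The monopolist equates marginal revenue to marginal cost: 288.5 − 2Q = 177.5, so Q = 55.5. From demand, P = 233.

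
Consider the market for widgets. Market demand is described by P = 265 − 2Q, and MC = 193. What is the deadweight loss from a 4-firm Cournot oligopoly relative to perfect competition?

Competitive firms price at marginal cost: P = 193, giving Q = 36.
Cournot with 4 identical firms: the symmetric best-response condition is 265 − 10q = 193. Each firm produces q = 7.2, total output Q = 28.8, price P = 207.4.
DWL is the triangle between Q = 28.8 and Q = 36: ½·(36 − 28.8)·(207.4 − 193) = 51.84.

DWL = 51.84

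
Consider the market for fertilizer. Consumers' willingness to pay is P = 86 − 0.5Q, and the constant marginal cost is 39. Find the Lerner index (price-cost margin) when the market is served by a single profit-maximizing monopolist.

Lerner index = 0.376

Monopoly sets MR = MC: 86 − Q = 39 ⇒ Q = 47, P = 86 − 0.5·47 = 62.5.
Lerner index = (P − MC)/P = (62.5 − 39)/62.5 = 0.376.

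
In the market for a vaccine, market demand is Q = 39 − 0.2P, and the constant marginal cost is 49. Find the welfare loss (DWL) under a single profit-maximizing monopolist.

DWL = 532.9

Inverting demand: P = 195 − 5Q.
Competitive firms price at marginal cost: P = 49, giving Q = 29.2.
A monopolist chooses Q where MR = MC. MR = 195 − 10Q; setting this equal to 49 gives Q = 14.6 and P = 122.
DWL is the triangle between Q = 14.6 and Q = 29.2: ½·(29.2 − 14.6)·(122 − 49) = 532.9.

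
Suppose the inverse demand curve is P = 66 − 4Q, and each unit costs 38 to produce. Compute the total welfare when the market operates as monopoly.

Monopoly sets MR = MC: 66 − 8Q = 38 ⇒ Q = 3.5, P = 66 − 4·3.5 = 52.
CS = ½·(66 − 52)·3.5 = 24.5; PS = (52 − 38)·3.5 = 49; TS = 73.5.

TS = 73.5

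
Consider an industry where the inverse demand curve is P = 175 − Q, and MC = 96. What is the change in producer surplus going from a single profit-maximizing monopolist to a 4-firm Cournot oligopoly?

PS falls by 561.69

Monopoly sets MR = MC: 175 − 2Q = 96 ⇒ Q = 39.5, P = 175 − 39.5 = 135.5.
PS = (135.5 − 96)·39.5 = 1560.25.
In a 4-firm Cournot equilibrium, symmetry and the first-order condition give q = (175 − 96)/(5) = 15.8. So Q = 63.2 and P = 111.8.
PS = (111.8 − 96)·63.2 = 998.56.
Change in producer surplus: 998.56 − 1560.25 = −561.69.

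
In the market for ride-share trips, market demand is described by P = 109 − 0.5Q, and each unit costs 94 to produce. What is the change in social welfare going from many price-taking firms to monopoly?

Social welfare falls by 56.25

Under competition P = MC = 94, so Q = (109 − 94)/0.5 = 30.
CS = ½·(109 − 94)·30 = 225; PS = (94 − 94)·30 = 0; TS = 225.
Monopoly sets MR = MC: 109 − Q = 94 ⇒ Q = 15, P = 109 − 0.5·15 = 101.5.
CS = ½·(109 − 101.5)·15 = 56.25; PS = (101.5 − 94)·15 = 112.5; TS = 168.75.
Change in social welfare: 168.75 − 225 = −56.25.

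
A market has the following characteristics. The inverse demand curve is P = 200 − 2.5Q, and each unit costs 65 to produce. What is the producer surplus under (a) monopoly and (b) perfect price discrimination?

A monopolist chooses Q where MR = MC. MR = 200 − 5Q; setting this equal to 65 gives Q = 27 and P = 132.5.
PS = (132.5 − 65)·27 = 1822.5.
A perfectly discriminating monopolist sells every unit with P(Q) ≥ MC(Q), so output equals the competitive quantity Q = 54. Each buyer pays their reservation price, so CS = 0 and the firm captures all surplus.
PS = ½·(200 − 65)·54 = 3645.

Monopoly: PS = 1822.5; Perfect PD: PS = 3645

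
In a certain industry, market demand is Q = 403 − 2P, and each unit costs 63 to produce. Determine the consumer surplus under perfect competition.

Inverting demand: P = 201.5 − 0.5Q.
Perfect competition: P = MC = 63, so 201.5 − 0.5Q = 63 and Q = 277.
CS = ½·(201.5 − 63)·277 = 19182.25.

CS = 19182.25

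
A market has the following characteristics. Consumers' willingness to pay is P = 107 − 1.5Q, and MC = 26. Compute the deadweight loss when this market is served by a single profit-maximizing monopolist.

Competitive firms price at marginal cost: P = 26, giving Q = 54.
The monopolist equates marginal revenue to marginal cost: 107 − 3Q = 26, so Q = 27. From demand, P = 66.5.
DWL is the triangle between Q = 27 and Q = 54: ½·(54 − 27)·(66.5 − 26) = 546.75.

DWL = 546.75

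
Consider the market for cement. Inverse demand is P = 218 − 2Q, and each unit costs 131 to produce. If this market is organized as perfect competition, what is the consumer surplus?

CS = 1892.25

Under competition P = MC = 131, so Q = (218 − 131)/2 = 43.5.
CS = ½·(218 − 131)·43.5 = 1892.25.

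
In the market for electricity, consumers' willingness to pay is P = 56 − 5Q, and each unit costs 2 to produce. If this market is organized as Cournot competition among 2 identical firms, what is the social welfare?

Cournot with 2 identical firms: the symmetric best-response condition is 56 − 15q = 2. Each firm produces q = 3.6, total output Q = 7.2, price P = 20.
CS = ½·(56 − 20)·7.2 = 129.6; PS = (20 − 2)·7.2 = 129.6; TS = 259.2.

TS = 259.2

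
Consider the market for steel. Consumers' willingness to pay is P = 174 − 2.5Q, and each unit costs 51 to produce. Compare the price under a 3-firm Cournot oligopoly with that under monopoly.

Cournot: P = 81.75; Monopoly: P = 112.5

With 3 symmetric Cournot firms, each firm's FOC gives 174 − 10q = 51, so q = 12.3, Q = 3·12.3 = 36.9, and P = 81.75.
Monopoly sets MR = MC: 174 − 5Q = 51 ⇒ Q = 24.6, P = 174 − 2.5·24.6 = 112.5.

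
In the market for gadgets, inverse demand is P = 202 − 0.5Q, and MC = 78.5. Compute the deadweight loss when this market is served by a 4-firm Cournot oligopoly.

DWL = 610.09

Competitive firms price at marginal cost: P = 78.5, giving Q = 247.
With 4 symmetric Cournot firms, each firm's FOC gives 202 − 2.5q = 78.5, so q = 49.4, Q = 4·49.4 = 197.6, and P = 103.2.
DWL is the triangle between Q = 197.6 and Q = 247: ½·(247 − 197.6)·(103.2 − 78.5) = 610.09.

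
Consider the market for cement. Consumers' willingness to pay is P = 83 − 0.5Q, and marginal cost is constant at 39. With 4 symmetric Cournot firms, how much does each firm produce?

In a 4-firm Cournot equilibrium, symmetry and the first-order condition give q = (83 − 39)/(2.5) = 17.6. So Q = 70.4 and P = 47.8.

q_i = 17.6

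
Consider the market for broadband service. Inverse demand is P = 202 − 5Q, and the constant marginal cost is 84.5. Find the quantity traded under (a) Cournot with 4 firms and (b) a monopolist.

Cournot: Q = 18.8; Monopoly: Q = 11.75

In a 4-firm Cournot equilibrium, symmetry and the first-order condition give q = (202 − 84.5)/(25) = 4.7. So Q = 18.8 and P = 108.
The monopolist equates marginal revenue to marginal cost: 202 − 10Q = 84.5, so Q = 11.75. From demand, P = 143.25.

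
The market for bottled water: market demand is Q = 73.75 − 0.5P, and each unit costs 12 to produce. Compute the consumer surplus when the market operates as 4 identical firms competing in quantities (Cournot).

Inverting demand: P = 147.5 − 2Q.
Cournot with 4 identical firms: the symmetric best-response condition is 147.5 − 10q = 12. Each firm produces q = 13.55, total output Q = 54.2, price P = 39.1.
CS = ½·(147.5 − 39.1)·54.2 = 2937.64.

CS = 2937.64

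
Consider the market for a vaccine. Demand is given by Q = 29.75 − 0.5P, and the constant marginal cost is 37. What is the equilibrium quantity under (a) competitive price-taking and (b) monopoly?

Competition: Q = 11.25; Monopoly: Q = 5.625

Inverting demand: P = 59.5 − 2Q.
Perfect competition: P = MC = 37, so 59.5 − 2Q = 37 and Q = 11.25.
A monopolist chooses Q where MR = MC. MR = 59.5 − 4Q; setting this equal to 37 gives Q = 5.625 and P = 48.25.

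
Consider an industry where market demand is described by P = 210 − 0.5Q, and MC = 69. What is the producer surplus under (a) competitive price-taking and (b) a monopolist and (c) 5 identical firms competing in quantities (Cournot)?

Competition: PS = 0; Monopoly: PS = 9940.5; Cournot: PS = 5522.5

Under competition P = MC = 69, so Q = (210 − 69)/0.5 = 282.
PS = (69 − 69)·282 = 0.
A monopolist chooses Q where MR = MC. MR = 210 − Q; setting this equal to 69 gives Q = 141 and P = 139.5.
PS = (139.5 − 69)·141 = 9940.5.
Cournot with 5 identical firms: the symmetric best-response condition is 210 − 3q = 69. Each firm produces q = 47, total output Q = 235, price P = 92.5.
PS = (92.5 − 69)·235 = 5522.5.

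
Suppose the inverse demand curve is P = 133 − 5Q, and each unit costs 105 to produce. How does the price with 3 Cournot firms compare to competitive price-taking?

Cournot: P = 112; Competition: P = 105

Cournot with 3 identical firms: the symmetric best-response condition is 133 − 20q = 105. Each firm produces q = 1.4, total output Q = 4.2, price P = 112.
Perfect competition: P = MC = 105, so 133 − 5Q = 105 and Q = 5.6.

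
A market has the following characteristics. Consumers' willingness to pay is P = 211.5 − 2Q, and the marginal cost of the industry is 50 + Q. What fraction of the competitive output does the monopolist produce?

Monopoly sets MR = MC: 211.5 − 4Q = 50 + Q ⇒ Q = 32.3, P = 211.5 − 2·32.3 = 146.9.
Competitive equilibrium sets price equal to marginal cost: 211.5 − 2Q = 50 + Q, so Q = 323/6 and P = 623/6.
Ratio Q_m/Q_c = 32.3/(323/6) = 0.6.

Q_m/Q_c = 0.6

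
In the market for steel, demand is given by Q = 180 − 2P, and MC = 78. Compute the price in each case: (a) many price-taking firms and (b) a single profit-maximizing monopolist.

Inverting demand: P = 90 − 0.5Q.
Under competition P = MC = 78, so Q = (90 − 78)/0.5 = 24.
Monopoly sets MR = MC: 90 − Q = 78 ⇒ Q = 12, P = 90 − 0.5·12 = 84.

Competition: P = 78; Monopoly: P = 84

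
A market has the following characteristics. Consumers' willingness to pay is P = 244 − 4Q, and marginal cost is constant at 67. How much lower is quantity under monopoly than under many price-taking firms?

Quantity falls by 22.125

Perfect competition: P = MC = 67, so 244 − 4Q = 67 and Q = 44.25.
The monopolist equates marginal revenue to marginal cost: 244 − 8Q = 67, so Q = 22.125. From demand, P = 155.5.
Change in quantity: 22.125 − 44.25 = −22.125.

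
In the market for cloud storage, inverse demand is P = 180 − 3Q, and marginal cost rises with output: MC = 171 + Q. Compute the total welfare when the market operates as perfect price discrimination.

TS = 10.125

With perfect price discrimination, output is the efficient level Q = 2.25 (where demand meets MC), but every buyer pays their willingness to pay: CS = 0 and PS = total surplus.
TS = 10.125 (equal to competitive TS).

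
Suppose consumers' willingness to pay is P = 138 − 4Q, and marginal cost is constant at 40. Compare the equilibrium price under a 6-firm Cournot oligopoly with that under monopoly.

In a 6-firm Cournot equilibrium, symmetry and the first-order condition give q = (138 − 40)/(28) = 3.5. So Q = 21 and P = 54.
A monopolist chooses Q where MR = MC. MR = 138 − 8Q; setting this equal to 40 gives Q = 12.25 and P = 89.

Cournot: P = 54; Monopoly: P = 89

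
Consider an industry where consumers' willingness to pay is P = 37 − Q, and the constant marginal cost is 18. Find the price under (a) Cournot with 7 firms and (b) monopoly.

Cournot: P = 20.375; Monopoly: P = 27.5

In a 7-firm Cournot equilibrium, symmetry and the first-order condition give q = (37 − 18)/(8) = 2.375. So Q = 16.625 and P = 20.375.
Monopoly sets MR = MC: 37 − 2Q = 18 ⇒ Q = 9.5, P = 37 − 9.5 = 27.5.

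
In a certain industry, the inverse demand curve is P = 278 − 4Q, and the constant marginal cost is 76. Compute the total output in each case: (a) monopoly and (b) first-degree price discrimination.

Monopoly sets MR = MC: 278 − 8Q = 76 ⇒ Q = 25.25, P = 278 − 4·25.25 = 177.
With perfect price discrimination, output is the efficient level Q = 50.5 (where demand meets MC), but every buyer pays their willingness to pay: CS = 0 and PS = total surplus.

Monopoly: Q = 25.25; Perfect PD: Q = 50.5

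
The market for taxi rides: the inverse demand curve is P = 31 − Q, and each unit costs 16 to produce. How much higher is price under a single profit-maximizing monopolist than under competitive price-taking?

P rises by 7.5

Under competition P = MC = 16, so Q = (31 − 16)/1 = 15.
A monopolist chooses Q where MR = MC. MR = 31 − 2Q; setting this equal to 16 gives Q = 7.5 and P = 23.5.
Change in price: 23.5 − 16 = 7.5.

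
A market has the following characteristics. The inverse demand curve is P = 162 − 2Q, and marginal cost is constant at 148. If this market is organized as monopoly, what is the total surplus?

Monopoly sets MR = MC: 162 − 4Q = 148 ⇒ Q = 3.5, P = 162 − 2·3.5 = 155.
CS = ½·(162 − 155)·3.5 = 12.25; PS = (155 − 148)·3.5 = 24.5; TS = 36.75.

TS = 36.75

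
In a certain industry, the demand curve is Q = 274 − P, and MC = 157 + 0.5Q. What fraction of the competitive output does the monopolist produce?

Inverting demand: P = 274 − Q.
A monopolist chooses Q where MR = MC. MR = 274 − 2Q; setting this equal to 157 + 0.5Q gives Q = 46.8 and P = 227.2.
Under competition P = MC: 274 − Q = 157 + 0.5Q ⇒ Q = 78, P = 196.
Ratio Q_m/Q_c = 46.8/78 = 0.6.

Q_m/Q_c = 0.6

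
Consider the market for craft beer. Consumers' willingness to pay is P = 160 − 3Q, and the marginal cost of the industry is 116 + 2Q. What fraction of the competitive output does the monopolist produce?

Q_m/Q_c = 0.625

Monopoly sets MR = MC: 160 − 6Q = 116 + 2Q ⇒ Q = 5.5, P = 160 − 3·5.5 = 143.5.
Competitive equilibrium sets price equal to marginal cost: 160 − 3Q = 116 + 2Q, so Q = 8.8 and P = 133.6.
Ratio Q_m/Q_c = 5.5/8.8 = 0.625.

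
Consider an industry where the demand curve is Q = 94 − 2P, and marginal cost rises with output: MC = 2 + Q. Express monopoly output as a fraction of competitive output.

Inverting demand: P = 47 − 0.5Q.
Monopoly sets MR = MC: 47 − Q = 2 + Q ⇒ Q = 22.5, P = 47 − 0.5·22.5 = 35.75.
Under competition P = MC: 47 − 0.5Q = 2 + Q ⇒ Q = 30, P = 32.
Ratio Q_m/Q_c = 22.5/30 = 0.75.

Q_m/Q_c = 0.75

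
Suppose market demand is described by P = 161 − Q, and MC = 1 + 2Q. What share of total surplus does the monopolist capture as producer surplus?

PS/TS = 0.8

A monopolist chooses Q where MR = MC. MR = 161 − 2Q; setting this equal to 1 + 2Q gives Q = 40 and P = 121.
CS = ½·(161 − 121)·40 = 800.
PS = P·Q − VC(Q) = 121·40 − (1·40 + ½·2·40²) = 3200.
Share captured = PS/TS = 3200/4000 = 0.8.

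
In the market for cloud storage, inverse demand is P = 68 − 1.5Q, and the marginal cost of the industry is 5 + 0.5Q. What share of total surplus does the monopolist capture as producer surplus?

Monopoly sets MR = MC: 68 − 3Q = 5 + 0.5Q ⇒ Q = 18, P = 68 − 1.5·18 = 41.
CS = ½·(68 − 41)·18 = 243.
PS = P·Q − VC(Q) = 41·18 − (5·18 + ½·0.5·18²) = 567.
Share captured = PS/TS = 567/810 = 0.7.

PS/TS = 0.7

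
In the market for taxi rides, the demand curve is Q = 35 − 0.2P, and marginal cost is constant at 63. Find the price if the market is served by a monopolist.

Inverting demand: P = 175 − 5Q.
A monopolist chooses Q where MR = MC. MR = 175 − 10Q; setting this equal to 63 gives Q = 11.2 and P = 119.

P = 119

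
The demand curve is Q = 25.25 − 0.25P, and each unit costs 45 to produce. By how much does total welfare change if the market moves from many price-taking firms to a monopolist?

Inverting demand: P = 101 − 4Q.
Perfect competition: P = MC = 45, so 101 − 4Q = 45 and Q = 14.
CS = ½·(101 − 45)·14 = 392; PS = (45 − 45)·14 = 0; TS = 392.
The monopolist equates marginal revenue to marginal cost: 101 − 8Q = 45, so Q = 7. From demand, P = 73.
CS = ½·(101 − 73)·7 = 98; PS = (73 − 45)·7 = 196; TS = 294.
Change in total welfare: 294 − 392 = −98.

Total welfare falls by 98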